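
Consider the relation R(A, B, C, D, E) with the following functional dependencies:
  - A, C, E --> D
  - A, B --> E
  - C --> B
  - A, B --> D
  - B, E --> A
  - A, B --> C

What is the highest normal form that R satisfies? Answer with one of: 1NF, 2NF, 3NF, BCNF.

3NF

Candidate keys: {A, B}, {A, C}, {B, E}, {C, E}. Prime attributes: {A, B, C, E}.
For C --> B we have {C}⁺ = {B, C}; {C} is not a superkey, so BCNF fails.
Since {B} ⊆ prime attributes and every other non-superkey FD also has a prime right side, the schema is in 3NF.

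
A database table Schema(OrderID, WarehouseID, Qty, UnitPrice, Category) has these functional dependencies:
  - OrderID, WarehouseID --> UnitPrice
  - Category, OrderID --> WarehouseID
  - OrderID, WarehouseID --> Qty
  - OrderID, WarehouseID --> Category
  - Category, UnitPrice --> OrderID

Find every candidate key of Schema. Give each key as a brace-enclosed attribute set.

Closure of {Category, OrderID} is {Category, OrderID, Qty, UnitPrice, WarehouseID}, the whole schema; {Category, OrderID} is a candidate key.
Closure of {Category, UnitPrice} is {Category, OrderID, Qty, UnitPrice, WarehouseID}, the whole schema; {Category, UnitPrice} is a candidate key.
Closure of {OrderID, WarehouseID} is {Category, OrderID, Qty, UnitPrice, WarehouseID}, the whole schema; {OrderID, WarehouseID} is a candidate key.
Any other superkey properly contains one of these, so there are no further candidate keys.

{Category, OrderID}, {Category, UnitPrice}, {OrderID, WarehouseID}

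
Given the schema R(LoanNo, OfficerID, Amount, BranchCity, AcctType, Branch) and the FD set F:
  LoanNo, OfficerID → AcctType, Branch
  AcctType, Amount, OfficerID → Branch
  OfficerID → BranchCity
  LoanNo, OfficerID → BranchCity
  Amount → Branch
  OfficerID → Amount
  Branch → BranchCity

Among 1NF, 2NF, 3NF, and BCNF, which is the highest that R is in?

1NF

Candidate key: {LoanNo, OfficerID}. Prime attributes: {LoanNo, OfficerID}.
For AcctType, Amount, OfficerID → Branch we have {AcctType, Amount, OfficerID}⁺ = {AcctType, Amount, Branch, BranchCity, OfficerID}; {AcctType, Amount, OfficerID} is not a superkey, so BCNF fails.
AcctType, Amount, OfficerID → Branch determines the non-prime attribute {Branch} from a non-superkey — 3NF is violated.
The proper key subset {OfficerID} of {LoanNo, OfficerID} determines non-prime {Amount, Branch, BranchCity}, so the relation is not even in 2NF.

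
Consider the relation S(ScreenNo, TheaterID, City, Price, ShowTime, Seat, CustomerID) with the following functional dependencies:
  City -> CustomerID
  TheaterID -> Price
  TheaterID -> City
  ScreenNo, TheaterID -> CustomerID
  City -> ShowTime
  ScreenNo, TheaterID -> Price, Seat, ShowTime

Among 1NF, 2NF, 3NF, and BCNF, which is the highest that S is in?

Candidate key: {ScreenNo, TheaterID}. Prime attributes: {ScreenNo, TheaterID}.
For City -> CustomerID we have {City}⁺ = {City, CustomerID, ShowTime}; {City} is not a superkey, so BCNF fails.
City -> CustomerID has non-prime {CustomerID} on the right and a non-superkey on the left, so 3NF fails.
{TheaterID} is a proper subset of the key {ScreenNo, TheaterID}, and {TheaterID}⁺ contains the non-prime attributes {City, CustomerID, Price, ShowTime} — a partial dependency, so 2NF is violated.

1NF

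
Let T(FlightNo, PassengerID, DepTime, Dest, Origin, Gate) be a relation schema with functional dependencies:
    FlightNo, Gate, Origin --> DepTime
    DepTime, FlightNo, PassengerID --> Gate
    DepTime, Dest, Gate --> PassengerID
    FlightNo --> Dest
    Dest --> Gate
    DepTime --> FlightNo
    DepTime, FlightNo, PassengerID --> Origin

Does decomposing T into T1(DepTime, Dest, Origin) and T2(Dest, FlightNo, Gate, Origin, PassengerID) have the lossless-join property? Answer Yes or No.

Common attributes: {Dest, Origin}; their closure is {Dest, Gate, Origin}.
Neither T1 nor T2 is contained in that closure, so the decomposition is lossy.

No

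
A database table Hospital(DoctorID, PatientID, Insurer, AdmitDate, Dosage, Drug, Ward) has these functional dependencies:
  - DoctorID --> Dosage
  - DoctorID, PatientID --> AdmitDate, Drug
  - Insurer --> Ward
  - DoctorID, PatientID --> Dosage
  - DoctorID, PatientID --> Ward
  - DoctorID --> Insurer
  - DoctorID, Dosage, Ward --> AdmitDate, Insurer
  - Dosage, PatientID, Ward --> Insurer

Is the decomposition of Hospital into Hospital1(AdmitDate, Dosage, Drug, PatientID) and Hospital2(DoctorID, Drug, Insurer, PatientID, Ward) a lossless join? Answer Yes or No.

No

Common attributes: {Drug, PatientID}; their closure is {Drug, PatientID}.
Hospital1 ⊄ {Drug, PatientID} and Hospital2 ⊄ {Drug, PatientID}, so the split is lossy.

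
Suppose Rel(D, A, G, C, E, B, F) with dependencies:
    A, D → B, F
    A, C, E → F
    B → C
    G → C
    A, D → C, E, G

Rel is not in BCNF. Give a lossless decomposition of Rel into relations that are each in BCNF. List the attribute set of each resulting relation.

{A, B, D, E, G}; {A, C, E, F}; {B, C}

Candidate key of the original relation: {A, D}.
In {A, B, C, D, E, F, G}, {A, C, E} is not a superkey ({A, C, E}⁺ restricted to this set is {A, C, E, F}), so split on A, C, E → F into {A, C, E, F} and {A, B, C, D, E, G}.
{A, C, E, F}: every determinant is a superkey — BCNF.
In {A, B, C, D, E, G}, {B} is not a superkey ({B}⁺ restricted to this set is {B, C}), so split on B → C into {B, C} and {A, B, D, E, G}.
{B, C}: every determinant is a superkey — BCNF.
{A, B, D, E, G}: every determinant is a superkey — BCNF.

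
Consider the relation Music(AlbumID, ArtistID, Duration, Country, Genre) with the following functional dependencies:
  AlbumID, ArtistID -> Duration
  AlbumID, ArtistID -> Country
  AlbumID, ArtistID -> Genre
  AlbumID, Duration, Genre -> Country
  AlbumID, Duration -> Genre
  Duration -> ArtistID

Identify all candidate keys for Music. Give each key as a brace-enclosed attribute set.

{AlbumID, ArtistID}, {AlbumID, Duration}

{AlbumID} never appears on the right of any FD, so every key must include it.
{AlbumID, ArtistID}⁺ = {AlbumID, ArtistID, Country, Duration, Genre} — all of the relation — so {AlbumID, ArtistID} is a candidate key.
{AlbumID, Duration}⁺ = {AlbumID, ArtistID, Country, Duration, Genre} — all of the relation — so {AlbumID, Duration} is a candidate key.
These are minimal and exhaustive — every other superkey contains one of them.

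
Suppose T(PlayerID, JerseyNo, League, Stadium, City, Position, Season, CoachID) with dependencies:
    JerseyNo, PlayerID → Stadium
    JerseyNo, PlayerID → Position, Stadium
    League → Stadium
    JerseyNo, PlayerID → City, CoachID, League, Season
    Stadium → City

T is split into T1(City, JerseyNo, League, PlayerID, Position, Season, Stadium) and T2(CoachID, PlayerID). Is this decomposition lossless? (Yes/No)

Common attributes: {PlayerID}; their closure is {PlayerID}.
T1 ⊄ {PlayerID} and T2 ⊄ {PlayerID}, so the split is lossy.

No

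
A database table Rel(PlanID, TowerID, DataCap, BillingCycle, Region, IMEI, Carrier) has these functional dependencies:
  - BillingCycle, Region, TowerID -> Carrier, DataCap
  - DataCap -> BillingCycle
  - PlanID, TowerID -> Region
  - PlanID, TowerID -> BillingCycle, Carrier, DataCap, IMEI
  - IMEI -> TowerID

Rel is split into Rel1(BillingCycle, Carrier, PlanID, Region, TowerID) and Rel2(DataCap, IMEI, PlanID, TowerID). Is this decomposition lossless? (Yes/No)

Rel1 ∩ Rel2 = {PlanID, TowerID}; its closure under F is {BillingCycle, Carrier, DataCap, IMEI, PlanID, Region, TowerID}.
Rel1 is contained in that closure, so Rel1 ∩ Rel2 -> Rel1 holds and the join is lossless.

Yes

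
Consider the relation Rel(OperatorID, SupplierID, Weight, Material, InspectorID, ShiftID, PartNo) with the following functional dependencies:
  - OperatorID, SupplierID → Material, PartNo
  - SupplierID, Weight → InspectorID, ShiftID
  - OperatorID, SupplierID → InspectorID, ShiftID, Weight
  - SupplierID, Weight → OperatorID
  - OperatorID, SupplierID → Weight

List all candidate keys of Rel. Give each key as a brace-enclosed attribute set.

{OperatorID, SupplierID}, {SupplierID, Weight}

Attributes never on any right-hand side: {SupplierID} — every candidate key must contain it.
{OperatorID, SupplierID}⁺ = {InspectorID, Material, OperatorID, PartNo, ShiftID, SupplierID, Weight} — all of the relation — so {OperatorID, SupplierID} is a candidate key.
{SupplierID, Weight}⁺ = {InspectorID, Material, OperatorID, PartNo, ShiftID, SupplierID, Weight} — all of the relation — so {SupplierID, Weight} is a candidate key.
These are minimal and exhaustive — every other superkey contains one of them.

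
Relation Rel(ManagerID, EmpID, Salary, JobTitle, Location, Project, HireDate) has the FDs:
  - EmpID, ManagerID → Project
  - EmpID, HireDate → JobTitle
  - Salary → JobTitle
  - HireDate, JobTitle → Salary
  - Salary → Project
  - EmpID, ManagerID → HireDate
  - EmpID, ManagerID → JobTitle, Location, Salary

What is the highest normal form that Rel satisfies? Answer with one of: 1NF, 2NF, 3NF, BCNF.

2NF

Candidate key: {EmpID, ManagerID}. Prime attributes: {EmpID, ManagerID}.
EmpID, HireDate → JobTitle breaks BCNF: {EmpID, HireDate}⁺ = {EmpID, HireDate, JobTitle, Project, Salary}, so {EmpID, HireDate} is not a superkey.
EmpID, HireDate → JobTitle has non-prime {JobTitle} on the right and a non-superkey on the left, so 3NF fails.
No non-prime attribute depends on a proper subset of any candidate key, so 2NF holds.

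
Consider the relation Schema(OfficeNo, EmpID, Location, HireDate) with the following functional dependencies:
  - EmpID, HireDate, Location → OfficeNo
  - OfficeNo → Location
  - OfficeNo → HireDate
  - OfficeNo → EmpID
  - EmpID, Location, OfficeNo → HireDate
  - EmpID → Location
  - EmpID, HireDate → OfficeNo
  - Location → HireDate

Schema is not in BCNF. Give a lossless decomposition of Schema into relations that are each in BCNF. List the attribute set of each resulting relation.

Candidate keys of the original relation: {EmpID}, {OfficeNo}.
In {EmpID, HireDate, Location, OfficeNo}, {Location} is not a superkey ({Location}⁺ restricted to this set is {HireDate, Location}), so split on Location → HireDate into {HireDate, Location} and {EmpID, Location, OfficeNo}.
{HireDate, Location} is in BCNF.
{EmpID, Location, OfficeNo} is in BCNF.

{EmpID, Location, OfficeNo}; {HireDate, Location}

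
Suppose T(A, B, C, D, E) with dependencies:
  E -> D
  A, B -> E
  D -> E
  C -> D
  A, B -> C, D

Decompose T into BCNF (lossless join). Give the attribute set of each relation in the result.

{A, B, C}; {C, E}; {D, E}

Candidate key of the original relation: {A, B}.
In {A, B, C, D, E}, {E} is not a superkey ({E}⁺ restricted to this set is {D, E}), so split on E -> D into {D, E} and {A, B, C, E}.
{D, E} is in BCNF.
In {A, B, C, E}, {C} is not a superkey ({C}⁺ restricted to this set is {C, E}), so split on C -> E into {C, E} and {A, B, C}.
{C, E} is in BCNF.
{A, B, C} is in BCNF.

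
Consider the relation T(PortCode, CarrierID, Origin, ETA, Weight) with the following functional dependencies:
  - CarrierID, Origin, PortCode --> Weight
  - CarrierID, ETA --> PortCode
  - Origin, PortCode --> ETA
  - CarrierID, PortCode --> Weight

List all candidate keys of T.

{CarrierID, ETA, Origin}, {CarrierID, Origin, PortCode}

{CarrierID, Origin} never appear on the right of any FD, so every key must include all of them.
{CarrierID, ETA, Origin} is a candidate key since {CarrierID, ETA, Origin}⁺ = {CarrierID, ETA, Origin, PortCode, Weight} covers every attribute.
{CarrierID, Origin, PortCode} is a candidate key since {CarrierID, Origin, PortCode}⁺ = {CarrierID, ETA, Origin, PortCode, Weight} covers every attribute.
Any other superkey properly contains one of these, so there are no further candidate keys.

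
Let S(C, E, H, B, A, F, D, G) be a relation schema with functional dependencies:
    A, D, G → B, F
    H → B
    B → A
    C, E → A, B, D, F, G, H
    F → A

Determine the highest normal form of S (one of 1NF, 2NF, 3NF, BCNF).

Candidate key: {C, E}. Prime attributes: {C, E}.
For A, D, G → B, F we have {A, D, G}⁺ = {A, B, D, F, G}; {A, D, G} is not a superkey, so BCNF fails.
Because {B, F} are non-prime and the left side of A, D, G → B, F is not a superkey, the relation is not in 3NF.
No non-prime attribute depends on a proper subset of any candidate key, so 2NF holds.

2NF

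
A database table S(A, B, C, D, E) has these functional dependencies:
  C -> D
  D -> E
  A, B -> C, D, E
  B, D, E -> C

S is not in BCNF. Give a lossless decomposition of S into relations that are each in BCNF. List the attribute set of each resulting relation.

Candidate key of the original relation: {A, B}.
Within {A, B, C, D, E}: {C}⁺ ∩ {A, B, C, D, E} = {C, D, E}, not the whole set, so C -> D, E violates BCNF; decompose into {C, D, E} and {A, B, C}.
Within {C, D, E}: {D}⁺ ∩ {C, D, E} = {D, E}, not the whole set, so D -> E violates BCNF; decompose into {D, E} and {C, D}.
{D, E} has no BCNF violation.
{C, D} has no BCNF violation.
{A, B, C} has no BCNF violation.

{A, B, C}; {C, D}; {D, E}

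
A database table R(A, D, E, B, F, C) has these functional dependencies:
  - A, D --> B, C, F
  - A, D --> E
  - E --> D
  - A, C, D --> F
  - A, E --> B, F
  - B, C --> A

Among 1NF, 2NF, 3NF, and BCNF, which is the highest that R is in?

3NF

Candidate keys: {A, D}, {A, E}, {B, C, D}, {B, C, E}. Prime attributes: {A, B, C, D, E}.
E --> D: {E}⁺ = {D, E}, which is not all of the attributes, so the left side is not a superkey — BCNF is violated.
Since {D} ⊆ prime attributes and every other non-superkey FD also has a prime right side, the schema is in 3NF.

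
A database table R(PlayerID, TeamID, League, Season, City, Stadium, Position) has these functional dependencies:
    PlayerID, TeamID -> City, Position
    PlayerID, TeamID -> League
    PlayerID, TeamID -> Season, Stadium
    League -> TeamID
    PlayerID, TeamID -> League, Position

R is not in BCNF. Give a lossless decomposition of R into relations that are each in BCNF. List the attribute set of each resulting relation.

Candidate keys of the original relation: {League, PlayerID}, {PlayerID, TeamID}.
Within {City, League, PlayerID, Position, Season, Stadium, TeamID}: {League}⁺ ∩ {City, League, PlayerID, Position, Season, Stadium, TeamID} = {League, TeamID}, not the whole set, so League -> TeamID violates BCNF; decompose into {League, TeamID} and {City, League, PlayerID, Position, Season, Stadium}.
{League, TeamID}: every determinant is a superkey — BCNF.
{City, League, PlayerID, Position, Season, Stadium}: every determinant is a superkey — BCNF.

{City, League, PlayerID, Position, Season, Stadium}; {League, TeamID}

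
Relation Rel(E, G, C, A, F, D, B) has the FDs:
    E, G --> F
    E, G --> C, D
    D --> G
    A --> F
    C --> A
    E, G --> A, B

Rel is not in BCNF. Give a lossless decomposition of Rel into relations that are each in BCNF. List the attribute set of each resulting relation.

{A, C}; {A, F}; {B, C, D, E}; {D, G}

Candidate keys of the original relation: {D, E}, {E, G}.
Within {A, B, C, D, E, F, G}: {D}⁺ ∩ {A, B, C, D, E, F, G} = {D, G}, not the whole set, so D --> G violates BCNF; decompose into {D, G} and {A, B, C, D, E, F}.
{D, G}: every determinant is a superkey — BCNF.
Within {A, B, C, D, E, F}: {A}⁺ ∩ {A, B, C, D, E, F} = {A, F}, not the whole set, so A --> F violates BCNF; decompose into {A, F} and {A, B, C, D, E}.
{A, F}: every determinant is a superkey — BCNF.
Within {A, B, C, D, E}: {C}⁺ ∩ {A, B, C, D, E} = {A, C}, not the whole set, so C --> A violates BCNF; decompose into {A, C} and {B, C, D, E}.
{A, C}: every determinant is a superkey — BCNF.
{B, C, D, E}: every determinant is a superkey — BCNF.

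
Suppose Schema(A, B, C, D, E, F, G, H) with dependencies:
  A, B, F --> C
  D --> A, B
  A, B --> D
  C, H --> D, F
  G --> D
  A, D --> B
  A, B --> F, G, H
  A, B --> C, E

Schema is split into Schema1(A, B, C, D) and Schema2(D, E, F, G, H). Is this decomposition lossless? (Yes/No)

Yes

Schema1 ∩ Schema2 = {D}; its closure under F is {A, B, C, D, E, F, G, H}.
Since Schema1 ⊆ {A, B, C, D, E, F, G, H}, the intersection is a superkey of Schema1; the decomposition is lossless.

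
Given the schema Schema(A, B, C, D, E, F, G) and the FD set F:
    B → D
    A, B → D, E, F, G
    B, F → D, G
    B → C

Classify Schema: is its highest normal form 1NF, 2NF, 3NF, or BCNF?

Candidate key: {A, B}. Prime attributes: {A, B}.
B → D: {B}⁺ = {B, C, D}, which is not all of the attributes, so the left side is not a superkey — BCNF is violated.
B → D determines the non-prime attribute {D} from a non-superkey — 3NF is violated.
{B} is a proper subset of the key {A, B}, and {B}⁺ contains the non-prime attributes {C, D} — a partial dependency, so 2NF is violated.

1NF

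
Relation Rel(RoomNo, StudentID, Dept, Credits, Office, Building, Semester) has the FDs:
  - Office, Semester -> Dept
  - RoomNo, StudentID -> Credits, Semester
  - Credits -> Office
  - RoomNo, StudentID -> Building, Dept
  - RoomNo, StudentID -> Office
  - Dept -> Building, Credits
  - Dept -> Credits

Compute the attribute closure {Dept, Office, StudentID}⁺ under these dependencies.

Start with {Dept, Office, StudentID}.
Dept -> Building, Credits applies; add {Building, Credits} → now {Building, Credits, Dept, Office, StudentID}.
No further FD applies.

{Building, Credits, Dept, Office, StudentID}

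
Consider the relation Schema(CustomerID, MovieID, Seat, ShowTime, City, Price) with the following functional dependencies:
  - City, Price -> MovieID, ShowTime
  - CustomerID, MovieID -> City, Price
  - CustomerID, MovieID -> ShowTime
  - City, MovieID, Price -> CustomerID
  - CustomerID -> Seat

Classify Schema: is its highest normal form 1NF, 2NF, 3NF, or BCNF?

1NF

Candidate keys: {City, Price}, {CustomerID, MovieID}. Prime attributes: {City, CustomerID, MovieID, Price}.
CustomerID -> Seat breaks BCNF: {CustomerID}⁺ = {CustomerID, Seat}, so {CustomerID} is not a superkey.
CustomerID -> Seat has non-prime {Seat} on the right and a non-superkey on the left, so 3NF fails.
{CustomerID} is a proper subset of the key {CustomerID, MovieID}, and {CustomerID}⁺ contains the non-prime attribute {Seat} — a partial dependency, so 2NF is violated.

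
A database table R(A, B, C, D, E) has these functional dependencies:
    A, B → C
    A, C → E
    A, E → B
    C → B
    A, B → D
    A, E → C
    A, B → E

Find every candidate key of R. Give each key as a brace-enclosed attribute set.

{A, B}, {A, C}, {A, E}

Attributes never on any right-hand side: {A} — every candidate key must contain it.
{A, B} is a candidate key since {A, B}⁺ = {A, B, C, D, E} covers every attribute.
{A, C} is a candidate key since {A, C}⁺ = {A, B, C, D, E} covers every attribute.
{A, E} is a candidate key since {A, E}⁺ = {A, B, C, D, E} covers every attribute.
No proper subset of any of these is a key, and no other minimal superkey exists.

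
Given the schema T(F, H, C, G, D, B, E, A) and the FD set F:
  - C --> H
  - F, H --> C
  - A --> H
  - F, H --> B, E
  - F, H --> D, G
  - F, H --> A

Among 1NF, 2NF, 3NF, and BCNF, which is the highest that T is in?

3NF

Candidate keys: {A, F}, {C, F}, {F, H}. Prime attributes: {A, C, F, H}.
C --> H breaks BCNF: {C}⁺ = {C, H}, so {C} is not a superkey.
Its right-hand attributes {H} are all prime, as are those of every other non-superkey FD — the relation is in 3NF.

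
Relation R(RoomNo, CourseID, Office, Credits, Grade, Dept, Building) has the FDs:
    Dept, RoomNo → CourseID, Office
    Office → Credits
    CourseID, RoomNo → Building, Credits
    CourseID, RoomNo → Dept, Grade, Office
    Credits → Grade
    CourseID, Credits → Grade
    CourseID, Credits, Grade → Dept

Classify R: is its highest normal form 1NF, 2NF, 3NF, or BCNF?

Candidate keys: {CourseID, RoomNo}, {Dept, RoomNo}. Prime attributes: {CourseID, Dept, RoomNo}.
Office → Credits: {Office}⁺ = {Credits, Grade, Office}, which is not all of the attributes, so the left side is not a superkey — BCNF is violated.
Office → Credits has non-prime {Credits} on the right and a non-superkey on the left, so 3NF fails.
No non-prime attribute depends on a proper subset of any candidate key, so 2NF holds.

2NF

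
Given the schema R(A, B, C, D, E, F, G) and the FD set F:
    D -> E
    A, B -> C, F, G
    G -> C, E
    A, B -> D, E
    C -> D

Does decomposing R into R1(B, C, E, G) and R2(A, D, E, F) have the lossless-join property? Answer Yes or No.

No

Common attributes: {E}; their closure is {E}.
R1 ⊄ {E} and R2 ⊄ {E}, so the split is lossy.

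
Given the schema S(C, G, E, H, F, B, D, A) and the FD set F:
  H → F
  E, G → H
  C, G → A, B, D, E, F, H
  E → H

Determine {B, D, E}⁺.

{B, D, E, F, H}

Start with {B, D, E}.
E → H applies; add {H} → now {B, D, E, H}.
H → F applies; add {F} → now {B, D, E, F, H}.
No further FD applies.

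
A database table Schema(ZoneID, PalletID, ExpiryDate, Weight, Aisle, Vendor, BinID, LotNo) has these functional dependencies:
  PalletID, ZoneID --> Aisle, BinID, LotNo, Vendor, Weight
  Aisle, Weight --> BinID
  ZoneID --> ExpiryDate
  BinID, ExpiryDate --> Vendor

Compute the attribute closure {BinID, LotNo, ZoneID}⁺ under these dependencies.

Start with {BinID, LotNo, ZoneID}.
ZoneID --> ExpiryDate applies; add {ExpiryDate} → now {BinID, ExpiryDate, LotNo, ZoneID}.
BinID, ExpiryDate --> Vendor applies; add {Vendor} → now {BinID, ExpiryDate, LotNo, Vendor, ZoneID}.
No further FD applies.

{BinID, ExpiryDate, LotNo, Vendor, ZoneID}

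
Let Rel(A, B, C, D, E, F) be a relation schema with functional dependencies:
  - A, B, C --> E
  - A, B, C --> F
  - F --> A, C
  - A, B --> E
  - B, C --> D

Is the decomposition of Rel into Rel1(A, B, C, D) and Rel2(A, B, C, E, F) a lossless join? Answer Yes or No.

Yes

The shared attributes are {A, B, C} and {A, B, C}⁺ = {A, B, C, D, E, F}.
This includes all of Rel1, so the common attributes are a superkey of Rel1 — the join is lossless.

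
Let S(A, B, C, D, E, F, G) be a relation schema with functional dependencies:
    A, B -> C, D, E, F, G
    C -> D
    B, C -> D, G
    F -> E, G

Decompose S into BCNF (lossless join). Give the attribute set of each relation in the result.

Candidate key of the original relation: {A, B}.
Within {A, B, C, D, E, F, G}: {C}⁺ ∩ {A, B, C, D, E, F, G} = {C, D}, not the whole set, so C -> D violates BCNF; decompose into {C, D} and {A, B, C, E, F, G}.
{C, D} has no BCNF violation.
Within {A, B, C, E, F, G}: {B, C}⁺ ∩ {A, B, C, E, F, G} = {B, C, G}, not the whole set, so B, C -> G violates BCNF; decompose into {B, C, G} and {A, B, C, E, F}.
{B, C, G} has no BCNF violation.
Within {A, B, C, E, F}: {F}⁺ ∩ {A, B, C, E, F} = {E, F}, not the whole set, so F -> E violates BCNF; decompose into {E, F} and {A, B, C, F}.
{E, F} has no BCNF violation.
{A, B, C, F} has no BCNF violation.

{A, B, C, F}; {B, C, G}; {C, D}; {E, F}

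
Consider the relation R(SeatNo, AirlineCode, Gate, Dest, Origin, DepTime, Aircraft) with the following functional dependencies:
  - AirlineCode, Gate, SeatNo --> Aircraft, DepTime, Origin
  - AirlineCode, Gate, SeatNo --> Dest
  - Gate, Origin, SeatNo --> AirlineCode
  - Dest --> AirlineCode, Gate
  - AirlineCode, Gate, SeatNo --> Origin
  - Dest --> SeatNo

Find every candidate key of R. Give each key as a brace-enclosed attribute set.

{AirlineCode, Gate, SeatNo}, {Dest}, {Gate, Origin, SeatNo}

{Dest}⁺ = {Aircraft, AirlineCode, DepTime, Dest, Gate, Origin, SeatNo}, which is every attribute, so {Dest} is a candidate key.
{AirlineCode, Gate, SeatNo}⁺ = {Aircraft, AirlineCode, DepTime, Dest, Gate, Origin, SeatNo}, which is every attribute, so {AirlineCode, Gate, SeatNo} is a candidate key.
{Gate, Origin, SeatNo}⁺ = {Aircraft, AirlineCode, DepTime, Dest, Gate, Origin, SeatNo}, which is every attribute, so {Gate, Origin, SeatNo} is a candidate key.
These are minimal and exhaustive — every other superkey contains one of them.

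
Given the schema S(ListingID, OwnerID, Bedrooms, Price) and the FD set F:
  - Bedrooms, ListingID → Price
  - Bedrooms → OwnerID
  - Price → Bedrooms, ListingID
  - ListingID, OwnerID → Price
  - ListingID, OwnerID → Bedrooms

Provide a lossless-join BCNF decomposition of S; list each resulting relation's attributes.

Candidate keys of the original relation: {Bedrooms, ListingID}, {ListingID, OwnerID}, {Price}.
{Bedrooms, ListingID, OwnerID, Price}: {Bedrooms} determines {Bedrooms, OwnerID} here but is not a superkey — split on Bedrooms → OwnerID, giving {Bedrooms, OwnerID} and {Bedrooms, ListingID, Price}.
{Bedrooms, OwnerID} is in BCNF.
{Bedrooms, ListingID, Price} is in BCNF.

{Bedrooms, ListingID, Price}; {Bedrooms, OwnerID}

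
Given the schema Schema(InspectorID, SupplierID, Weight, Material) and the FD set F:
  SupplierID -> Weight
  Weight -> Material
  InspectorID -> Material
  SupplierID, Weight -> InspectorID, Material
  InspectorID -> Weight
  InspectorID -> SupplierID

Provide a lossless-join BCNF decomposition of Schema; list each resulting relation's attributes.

Candidate keys of the original relation: {InspectorID}, {SupplierID}.
{InspectorID, Material, SupplierID, Weight}: {Weight} determines {Material, Weight} here but is not a superkey — split on Weight -> Material, giving {Material, Weight} and {InspectorID, SupplierID, Weight}.
{Material, Weight} has no BCNF violation.
{InspectorID, SupplierID, Weight} has no BCNF violation.

{InspectorID, SupplierID, Weight}; {Material, Weight}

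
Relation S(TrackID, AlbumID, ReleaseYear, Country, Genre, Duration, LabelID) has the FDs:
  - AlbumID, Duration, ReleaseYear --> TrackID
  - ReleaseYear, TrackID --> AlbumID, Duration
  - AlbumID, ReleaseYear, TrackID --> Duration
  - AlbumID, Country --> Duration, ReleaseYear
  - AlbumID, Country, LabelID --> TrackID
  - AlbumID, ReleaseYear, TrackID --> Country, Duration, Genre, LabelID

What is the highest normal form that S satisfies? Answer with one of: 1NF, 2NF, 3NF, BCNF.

BCNF

Candidate keys: {AlbumID, Country}, {AlbumID, Duration, ReleaseYear}, {ReleaseYear, TrackID}. Prime attributes: {AlbumID, Country, Duration, ReleaseYear, TrackID}.
The left-hand side of every FD is a superkey, so BCNF is satisfied.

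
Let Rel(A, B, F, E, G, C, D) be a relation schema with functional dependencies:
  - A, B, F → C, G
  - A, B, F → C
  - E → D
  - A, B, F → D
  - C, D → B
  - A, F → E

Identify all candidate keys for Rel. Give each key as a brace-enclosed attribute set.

Attributes never on any right-hand side: {A, F} — every candidate key must contain all of them.
{A, B, F}⁺ = {A, B, C, D, E, F, G}, which is every attribute, so {A, B, F} is a candidate key.
{A, C, F}⁺ = {A, B, C, D, E, F, G}, which is every attribute, so {A, C, F} is a candidate key.
No proper subset of any of these is a key, and no other minimal superkey exists.

{A, B, F}, {A, C, F}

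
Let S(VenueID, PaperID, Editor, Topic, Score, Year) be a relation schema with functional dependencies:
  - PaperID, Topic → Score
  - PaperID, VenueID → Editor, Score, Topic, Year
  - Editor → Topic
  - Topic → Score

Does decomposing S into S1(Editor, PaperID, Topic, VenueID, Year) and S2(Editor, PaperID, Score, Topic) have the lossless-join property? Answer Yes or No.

Common attributes: {Editor, PaperID, Topic}; their closure is {Editor, PaperID, Score, Topic}.
S2 is contained in that closure, so S1 ∩ S2 → S2 holds and the join is lossless.

Yes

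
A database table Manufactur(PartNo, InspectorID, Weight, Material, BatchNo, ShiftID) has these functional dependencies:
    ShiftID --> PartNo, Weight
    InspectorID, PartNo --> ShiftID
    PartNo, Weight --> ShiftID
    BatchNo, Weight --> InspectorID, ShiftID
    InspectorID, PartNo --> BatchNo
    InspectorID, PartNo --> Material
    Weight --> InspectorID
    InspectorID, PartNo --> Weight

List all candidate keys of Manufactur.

{BatchNo, Weight}, {InspectorID, PartNo}, {PartNo, Weight}, {ShiftID}

Closure of {ShiftID} is {BatchNo, InspectorID, Material, PartNo, ShiftID, Weight}, the whole schema; {ShiftID} is a candidate key.
Closure of {BatchNo, Weight} is {BatchNo, InspectorID, Material, PartNo, ShiftID, Weight}, the whole schema; {BatchNo, Weight} is a candidate key.
Closure of {InspectorID, PartNo} is {BatchNo, InspectorID, Material, PartNo, ShiftID, Weight}, the whole schema; {InspectorID, PartNo} is a candidate key.
Closure of {PartNo, Weight} is {BatchNo, InspectorID, Material, PartNo, ShiftID, Weight}, the whole schema; {PartNo, Weight} is a candidate key.
No proper subset of any of these is a key, and no other minimal superkey exists.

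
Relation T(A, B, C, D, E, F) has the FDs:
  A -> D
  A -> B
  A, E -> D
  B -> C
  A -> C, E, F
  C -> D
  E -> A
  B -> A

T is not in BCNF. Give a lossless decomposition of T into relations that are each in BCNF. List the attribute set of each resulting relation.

{A, B, C, E, F}; {C, D}

Candidate keys of the original relation: {A}, {B}, {E}.
Within {A, B, C, D, E, F}: {C}⁺ ∩ {A, B, C, D, E, F} = {C, D}, not the whole set, so C -> D violates BCNF; decompose into {C, D} and {A, B, C, E, F}.
{C, D} is in BCNF.
{A, B, C, E, F} is in BCNF.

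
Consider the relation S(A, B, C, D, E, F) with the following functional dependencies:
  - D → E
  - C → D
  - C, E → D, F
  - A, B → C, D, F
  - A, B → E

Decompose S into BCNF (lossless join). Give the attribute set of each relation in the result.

Candidate key of the original relation: {A, B}.
In {A, B, C, D, E, F}, {D} is not a superkey ({D}⁺ restricted to this set is {D, E}), so split on D → E into {D, E} and {A, B, C, D, F}.
{D, E} is in BCNF.
In {A, B, C, D, F}, {C} is not a superkey ({C}⁺ restricted to this set is {C, D, F}), so split on C → D, F into {C, D, F} and {A, B, C}.
{C, D, F} is in BCNF.
{A, B, C} is in BCNF.

{A, B, C}; {C, D, F}; {D, E}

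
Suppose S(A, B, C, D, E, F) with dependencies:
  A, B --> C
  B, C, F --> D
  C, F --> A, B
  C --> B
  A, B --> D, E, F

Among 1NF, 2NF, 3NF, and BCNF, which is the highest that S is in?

Candidate keys: {A, B}, {A, C}, {C, F}. Prime attributes: {A, B, C, F}.
For C --> B we have {C}⁺ = {B, C}; {C} is not a superkey, so BCNF fails.
Since {B} ⊆ prime attributes and every other non-superkey FD also has a prime right side, the schema is in 3NF.

3NF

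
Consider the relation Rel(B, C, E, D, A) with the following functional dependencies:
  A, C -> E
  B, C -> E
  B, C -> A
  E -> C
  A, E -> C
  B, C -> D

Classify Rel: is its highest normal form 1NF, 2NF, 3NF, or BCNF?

Candidate keys: {B, C}, {B, E}. Prime attributes: {B, C, E}.
A, C -> E breaks BCNF: {A, C}⁺ = {A, C, E}, so {A, C} is not a superkey.
But every attribute on its right side ({E}) is prime, and the same holds for every other non-superkey FD, so 3NF still holds.

3NF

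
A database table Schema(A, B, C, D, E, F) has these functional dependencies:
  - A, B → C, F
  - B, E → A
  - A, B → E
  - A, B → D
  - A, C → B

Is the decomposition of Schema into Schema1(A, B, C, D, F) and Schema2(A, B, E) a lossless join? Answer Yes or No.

Schema1 ∩ Schema2 = {A, B}; its closure under F is {A, B, C, D, E, F}.
Since Schema1 ⊆ {A, B, C, D, E, F}, the intersection is a superkey of Schema1; the decomposition is lossless.

Yes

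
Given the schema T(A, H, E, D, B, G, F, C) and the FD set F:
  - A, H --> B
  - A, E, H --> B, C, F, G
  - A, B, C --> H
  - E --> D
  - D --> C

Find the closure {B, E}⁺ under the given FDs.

Start with {B, E}.
E --> D applies; add {D} → now {B, D, E}.
D --> C applies; add {C} → now {B, C, D, E}.
No further FD applies.

{B, C, D, E}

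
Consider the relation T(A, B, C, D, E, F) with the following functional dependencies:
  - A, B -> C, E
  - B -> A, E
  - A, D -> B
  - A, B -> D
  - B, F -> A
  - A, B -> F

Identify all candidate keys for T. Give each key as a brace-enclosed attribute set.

{B}⁺ = {A, B, C, D, E, F}, which is every attribute, so {B} is a candidate key.
{A, D}⁺ = {A, B, C, D, E, F}, which is every attribute, so {A, D} is a candidate key.
No proper subset of any of these is a key, and no other minimal superkey exists.

{A, D}, {B}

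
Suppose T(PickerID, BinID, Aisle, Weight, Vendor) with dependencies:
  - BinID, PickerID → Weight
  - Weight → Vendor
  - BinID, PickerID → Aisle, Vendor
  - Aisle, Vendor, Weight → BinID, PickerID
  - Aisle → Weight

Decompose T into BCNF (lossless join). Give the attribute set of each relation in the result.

{Aisle, BinID, PickerID, Weight}; {Vendor, Weight}

Candidate keys of the original relation: {Aisle}, {BinID, PickerID}.
In {Aisle, BinID, PickerID, Vendor, Weight}, {Weight} is not a superkey ({Weight}⁺ restricted to this set is {Vendor, Weight}), so split on Weight → Vendor into {Vendor, Weight} and {Aisle, BinID, PickerID, Weight}.
{Vendor, Weight} is in BCNF.
{Aisle, BinID, PickerID, Weight} is in BCNF.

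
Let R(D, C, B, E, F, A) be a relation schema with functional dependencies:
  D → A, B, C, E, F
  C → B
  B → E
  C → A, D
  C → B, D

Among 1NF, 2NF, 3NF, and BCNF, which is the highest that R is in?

Candidate keys: {C}, {D}. Prime attributes: {C, D}.
B → E breaks BCNF: {B}⁺ = {B, E}, so {B} is not a superkey.
B → E has non-prime {E} on the right and a non-superkey on the left, so 3NF fails.
All keys have size 1, which rules out partial dependencies — 2NF is satisfied.

2NF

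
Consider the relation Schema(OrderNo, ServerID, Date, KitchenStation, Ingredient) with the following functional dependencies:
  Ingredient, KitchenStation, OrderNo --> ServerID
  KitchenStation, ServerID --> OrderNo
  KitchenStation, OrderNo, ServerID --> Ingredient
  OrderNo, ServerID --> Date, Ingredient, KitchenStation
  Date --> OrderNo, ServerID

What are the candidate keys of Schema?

{Date}, {Ingredient, KitchenStation, OrderNo}, {KitchenStation, ServerID}, {OrderNo, ServerID}

Closure of {Date} is {Date, Ingredient, KitchenStation, OrderNo, ServerID}, the whole schema; {Date} is a candidate key.
Closure of {KitchenStation, ServerID} is {Date, Ingredient, KitchenStation, OrderNo, ServerID}, the whole schema; {KitchenStation, ServerID} is a candidate key.
Closure of {OrderNo, ServerID} is {Date, Ingredient, KitchenStation, OrderNo, ServerID}, the whole schema; {OrderNo, ServerID} is a candidate key.
Closure of {Ingredient, KitchenStation, OrderNo} is {Date, Ingredient, KitchenStation, OrderNo, ServerID}, the whole schema; {Ingredient, KitchenStation, OrderNo} is a candidate key.
Any other superkey properly contains one of these, so there are no further candidate keys.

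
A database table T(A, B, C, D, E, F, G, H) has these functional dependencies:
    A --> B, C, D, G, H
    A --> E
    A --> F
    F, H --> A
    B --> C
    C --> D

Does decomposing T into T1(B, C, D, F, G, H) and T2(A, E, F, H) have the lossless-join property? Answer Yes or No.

Common attributes: {F, H}; their closure is {A, B, C, D, E, F, G, H}.
Since T1 ⊆ {A, B, C, D, E, F, G, H}, the intersection is a superkey of T1; the decomposition is lossless.

Yes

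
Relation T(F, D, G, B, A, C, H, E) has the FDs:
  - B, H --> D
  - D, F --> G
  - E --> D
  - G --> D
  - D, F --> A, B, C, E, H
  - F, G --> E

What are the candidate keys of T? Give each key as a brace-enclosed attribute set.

{B, F, H}, {D, F}, {E, F}, {F, G}

Attributes never on any right-hand side: {F} — every candidate key must contain it.
Closure of {D, F} is {A, B, C, D, E, F, G, H}, the whole schema; {D, F} is a candidate key.
Closure of {E, F} is {A, B, C, D, E, F, G, H}, the whole schema; {E, F} is a candidate key.
Closure of {F, G} is {A, B, C, D, E, F, G, H}, the whole schema; {F, G} is a candidate key.
Closure of {B, F, H} is {A, B, C, D, E, F, G, H}, the whole schema; {B, F, H} is a candidate key.
These are minimal and exhaustive — every other superkey contains one of them.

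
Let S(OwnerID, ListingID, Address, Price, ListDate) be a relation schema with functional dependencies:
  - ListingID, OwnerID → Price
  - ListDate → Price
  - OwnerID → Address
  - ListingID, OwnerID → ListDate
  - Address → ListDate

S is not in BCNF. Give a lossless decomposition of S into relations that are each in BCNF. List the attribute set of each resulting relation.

Candidate key of the original relation: {ListingID, OwnerID}.
{Address, ListDate, ListingID, OwnerID, Price}: {ListDate} determines {ListDate, Price} here but is not a superkey — split on ListDate → Price, giving {ListDate, Price} and {Address, ListDate, ListingID, OwnerID}.
{ListDate, Price}: every determinant is a superkey — BCNF.
{Address, ListDate, ListingID, OwnerID}: {OwnerID} determines {Address, ListDate, OwnerID} here but is not a superkey — split on OwnerID → Address, ListDate, giving {Address, ListDate, OwnerID} and {ListingID, OwnerID}.
{Address, ListDate, OwnerID}: {Address} determines {Address, ListDate} here but is not a superkey — split on Address → ListDate, giving {Address, ListDate} and {Address, OwnerID}.
{Address, ListDate}: every determinant is a superkey — BCNF.
{Address, OwnerID}: every determinant is a superkey — BCNF.
{ListingID, OwnerID}: every determinant is a superkey — BCNF.

{Address, ListDate}; {Address, OwnerID}; {ListDate, Price}; {ListingID, OwnerID}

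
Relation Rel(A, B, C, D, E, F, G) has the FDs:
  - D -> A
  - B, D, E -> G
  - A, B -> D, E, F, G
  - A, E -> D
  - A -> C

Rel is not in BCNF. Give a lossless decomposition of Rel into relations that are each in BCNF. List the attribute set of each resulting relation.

Candidate keys of the original relation: {A, B}, {B, D}.
{A, B, C, D, E, F, G}: {D} determines {A, C, D} here but is not a superkey — split on D -> A, C, giving {A, C, D} and {B, D, E, F, G}.
{A, C, D}: {A} determines {A, C} here but is not a superkey — split on A -> C, giving {A, C} and {A, D}.
{A, C} is in BCNF.
{A, D} is in BCNF.
{B, D, E, F, G} is in BCNF.

{A, C}; {A, D}; {B, D, E, F, G}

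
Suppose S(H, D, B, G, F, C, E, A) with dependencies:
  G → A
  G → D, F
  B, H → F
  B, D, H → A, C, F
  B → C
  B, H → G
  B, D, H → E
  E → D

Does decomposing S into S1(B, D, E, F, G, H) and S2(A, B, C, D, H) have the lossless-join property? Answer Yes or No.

The shared attributes are {B, D, H} and {B, D, H}⁺ = {A, B, C, D, E, F, G, H}.
This includes all of S1, so the common attributes are a superkey of S1 — the join is lossless.

Yes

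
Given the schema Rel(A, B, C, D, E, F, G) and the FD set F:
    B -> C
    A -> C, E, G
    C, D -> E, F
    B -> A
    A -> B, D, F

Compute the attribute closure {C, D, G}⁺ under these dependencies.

{C, D, E, F, G}

Start with {C, D, G}.
C, D -> E, F applies; add {E, F} → now {C, D, E, F, G}.
No further FD applies.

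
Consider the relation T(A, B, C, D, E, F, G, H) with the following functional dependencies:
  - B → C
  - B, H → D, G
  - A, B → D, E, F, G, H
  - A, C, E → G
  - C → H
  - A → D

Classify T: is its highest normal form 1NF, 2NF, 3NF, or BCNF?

Candidate key: {A, B}. Prime attributes: {A, B}.
For B → C we have {B}⁺ = {B, C, D, G, H}; {B} is not a superkey, so BCNF fails.
B → C determines the non-prime attribute {C} from a non-superkey — 3NF is violated.
Since {A} ⊂ {A, B} and {A}⁺ ⊇ {D} with {D} non-prime, there is a partial dependency; 2NF fails.

1NF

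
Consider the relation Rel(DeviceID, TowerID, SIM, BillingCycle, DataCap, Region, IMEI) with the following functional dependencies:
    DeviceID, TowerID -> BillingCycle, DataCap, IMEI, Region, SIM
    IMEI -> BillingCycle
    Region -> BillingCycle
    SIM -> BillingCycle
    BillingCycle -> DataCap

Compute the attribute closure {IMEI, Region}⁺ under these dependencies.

Start with {IMEI, Region}.
IMEI -> BillingCycle applies; add {BillingCycle} → now {BillingCycle, IMEI, Region}.
BillingCycle -> DataCap applies; add {DataCap} → now {BillingCycle, DataCap, IMEI, Region}.
No further FD applies.

{BillingCycle, DataCap, IMEI, Region}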